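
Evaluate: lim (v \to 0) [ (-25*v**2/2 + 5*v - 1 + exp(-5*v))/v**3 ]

Direct substitution gives 0/0.
Apply L'Hôpital: lim (-25*v + 5 - 5*e^(-5*v))/(3*v^2), still 0/0.
Apply L'Hôpital: lim (-25 + 25*e^(-5*v))/(6*v), still 0/0.
After 3 applications of L'Hôpital's rule the quotient is (-125*e^(-5*v))/(6); substituting v = 0 gives -125/6.

-125/6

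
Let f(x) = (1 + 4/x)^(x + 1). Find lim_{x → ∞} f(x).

Write it as [(1 + 4/x)^x]^(1) · (1 + 4/x)^(1). The bracketed term tends to e^(4) and the second factor to 1, so the limit is e^(4).

e^(4)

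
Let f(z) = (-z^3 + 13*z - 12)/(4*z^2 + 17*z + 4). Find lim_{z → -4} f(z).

7/3

Direct substitution gives 0/0, so factor. Both numerator and denominator have (z + 4) as a factor.
After cancelling, the expression reduces to (-z^2 + 4*z - 3)/(4*z + 1).
Substituting z = -4 gives 7/3.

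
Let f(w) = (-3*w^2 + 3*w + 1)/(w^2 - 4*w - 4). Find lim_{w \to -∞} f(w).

Numerator and denominator both have degree 2.
Dividing every term by w^2, all lower-order terms vanish and the limit is the ratio of leading coefficients, -3/(1) = -3.

-3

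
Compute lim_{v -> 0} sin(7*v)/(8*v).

Substitution gives 0/0.
Write it as (7/8)·sin(7v)/(7v); since sin(u)/u → 1, the limit is 7/8.

7/8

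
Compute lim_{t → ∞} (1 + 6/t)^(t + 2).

Let L be the limit and take ln: ln L = lim (t + 2)·ln(1 + 6/t) = lim (t + 2)·(6/t + O(1/t²)) = 6.
Hence L = e^(6).

e^(6)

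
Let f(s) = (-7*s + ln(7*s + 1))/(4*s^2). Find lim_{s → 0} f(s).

-49/8

Direct substitution gives 0/0.
Apply L'Hôpital: lim (-7 + 7/(7*s + 1))/(8*s), still 0/0.
After 2 applications of L'Hôpital's rule the quotient is (-49/(7*s + 1)^2)/(8); substituting s = 0 gives -49/8.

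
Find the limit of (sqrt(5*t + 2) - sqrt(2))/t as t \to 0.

5*√(2)/4

Substitution gives 0/0. Multiply numerator and denominator by the conjugate √(2 + 5t) + √2.
The numerator becomes (2 + 5t) − 2 = 5t, so the expression simplifies to 5/(√(2 + 5t) + √2).
Letting t → 0 gives 5/(2√2) = 5*√(2)/4.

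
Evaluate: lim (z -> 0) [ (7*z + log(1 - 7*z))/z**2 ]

-49/2

Direct substitution gives 0/0.
Apply L'Hôpital: lim (7 - 7/(1 - 7*z))/(2*z), still 0/0.
After 2 applications of L'Hôpital's rule the quotient is (-49/(1 - 7*z)^2)/(2); substituting z = 0 gives -49/2.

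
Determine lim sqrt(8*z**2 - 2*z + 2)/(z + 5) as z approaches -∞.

-2*√(2)

For large |z|, √(8*z^2 - 2*z + 2) ≈ √8·|z| and the denominator ≈ z.
Since z → −∞, |z| = −z, giving −√8/(1) = -2*√(2).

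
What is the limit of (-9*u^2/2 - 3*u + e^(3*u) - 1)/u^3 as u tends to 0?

Direct substitution gives 0/0.
Apply L'Hôpital: lim (-9*u + 3*e^(3*u) - 3)/(3*u^2), still 0/0.
Apply L'Hôpital: lim (9*e^(3*u) - 9)/(6*u), still 0/0.
After 3 applications of L'Hôpital's rule the quotient is (27*e^(3*u))/(6); substituting u = 0 gives 9/2.

9/2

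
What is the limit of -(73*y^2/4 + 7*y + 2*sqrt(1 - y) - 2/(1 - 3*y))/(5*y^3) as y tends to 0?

Substitution gives 0/0; apply L'Hôpital's rule 3 times.
After differentiating numerator and denominator 3 times the quotient is (-324/(3*y - 1)^4 - 3/(4*(1 - y)^(5/2)))/(-30); at y = 0 this is 433/40.

433/40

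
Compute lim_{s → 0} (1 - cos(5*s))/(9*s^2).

Substitution gives 0/0.
Use (1 − cos u)/u² → 1/2 with u = 5s: the limit is 5²/(2·9) = 25/18.

25/18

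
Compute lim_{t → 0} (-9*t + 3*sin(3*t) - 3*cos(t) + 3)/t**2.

3/2

Substitution gives 0/0 (the numerator vanishes to order 2).
Expand each term to order t^2: the coefficient of t^2 in 3·sin(3t) is 0 and in -3·cos(t) is 3/2.
Lower-order terms cancel with the polynomial part, so the numerator is (3/2)·t^2 + o(t^2), and the limit is (3/2)/(1) = 3/2.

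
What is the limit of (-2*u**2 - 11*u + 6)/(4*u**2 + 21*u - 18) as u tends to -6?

-13/27

Direct substitution gives 0/0, so factor. Both numerator and denominator have (u + 6) as a factor.
After cancelling, the expression reduces to (1 - 2*u)/(4*u - 3).
Substituting u = -6 gives -13/27.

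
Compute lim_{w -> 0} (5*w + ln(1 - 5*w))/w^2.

-25/2

Direct substitution gives 0/0.
Apply L'Hôpital: lim (5 - 5/(1 - 5*w))/(2*w), still 0/0.
After 2 applications of L'Hôpital's rule the quotient is (-25/(1 - 5*w)^2)/(2); substituting w = 0 gives -25/2.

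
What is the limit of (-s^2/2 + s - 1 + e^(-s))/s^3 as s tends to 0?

-1/6

Direct substitution gives 0/0.
Apply L'Hôpital: lim (-s + 1 - e^(-s))/(3*s^2), still 0/0.
Apply L'Hôpital: lim (-1 + e^(-s))/(6*s), still 0/0.
After 3 applications of L'Hôpital's rule the quotient is (-e^(-s))/(6); substituting s = 0 gives -1/6.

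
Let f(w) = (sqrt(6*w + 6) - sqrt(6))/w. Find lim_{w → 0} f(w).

√(6)/2

Substitution gives 0/0. Multiply numerator and denominator by the conjugate √(6 + 6w) + √6.
The numerator becomes (6 + 6w) − 6 = 6w, so the expression simplifies to 6/(√(6 + 6w) + √6).
Letting w → 0 gives 6/(2√6) = √(6)/2.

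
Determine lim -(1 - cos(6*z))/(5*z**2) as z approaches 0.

Substitution gives 0/0.
Use (1 − cos u)/u² → 1/2 with u = 6z: the limit is 6²/(2·(-5)) = -18/5.

-18/5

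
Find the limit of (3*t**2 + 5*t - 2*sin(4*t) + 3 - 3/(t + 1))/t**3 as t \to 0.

Substitution gives 0/0 (the numerator vanishes to order 3).
Expand each term to order t^3: the coefficient of t^3 in -3·1/(1 + t) is 3 and in -2·sin(4t) is 64/3.
Lower-order terms cancel with the polynomial part, so the numerator is (73/3)·t^3 + o(t^3), and the limit is (73/3)/(1) = 73/3.

73/3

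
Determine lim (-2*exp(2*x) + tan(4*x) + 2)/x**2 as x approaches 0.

-4

Substitution gives 0/0 (the numerator vanishes to order 2).
Expand each term to order x^2: the coefficient of x^2 in -2·e^(2x) is -4 and in tan(4x) is 0.
Lower-order terms cancel with the polynomial part, so the numerator is (-4)·x^2 + o(x^2), and the limit is (-4)/(1) = -4.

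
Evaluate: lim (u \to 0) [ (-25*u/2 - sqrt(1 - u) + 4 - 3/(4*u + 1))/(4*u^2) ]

Substitution gives 0/0; apply L'Hôpital's rule 2 times.
After differentiating numerator and denominator 2 times the quotient is (-96/(4*u + 1)^3 + 1/(4*(1 - u)^(3/2)))/(8); at u = 0 this is -383/32.

-383/32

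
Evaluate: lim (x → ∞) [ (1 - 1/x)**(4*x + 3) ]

The base → 1 and the exponent → ∞: a 1^∞ form.
Take logarithms: (4x + 3)·ln(1 - 1/x). Since ln(1+u) ~ u for small u, this behaves like (4x)·(-1/x) → -4.
So the limit is e^(-4).

e^(-4)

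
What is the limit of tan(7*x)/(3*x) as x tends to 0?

Substitution gives 0/0.
Since tan(u)/u → 1 as u → 0, tan(7x)/(7x) → 1 and the limit is 7/3.

7/3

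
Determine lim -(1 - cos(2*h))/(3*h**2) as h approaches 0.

Substitution gives 0/0.
Use (1 − cos u)/u² → 1/2 with u = 2h: the limit is 2²/(2·(-3)) = -2/3.

-2/3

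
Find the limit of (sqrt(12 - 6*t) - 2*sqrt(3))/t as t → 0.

-√(3)/2

A 0/0 form; rationalise with √(12 - 6t) + √12. This collapses the numerator to -6t, leaving -6/(√(12 - 6t) + √12) → -6/(2√12) = -√(3)/2.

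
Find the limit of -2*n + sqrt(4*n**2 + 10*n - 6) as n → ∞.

5/2

An ∞ − ∞ form. Rationalising with the conjugate, the difference becomes (10n - 6) / (√(4*n^2 + 10*n - 6) + 2n).
For large n the denominator behaves like 2·2n, so the quotient tends to 10/4 = 5/2.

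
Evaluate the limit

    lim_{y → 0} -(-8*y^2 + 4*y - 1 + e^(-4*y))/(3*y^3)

Direct substitution gives 0/0.
Apply L'Hôpital: lim (-16*y + 4 - 4*e^(-4*y))/(-9*y^2), still 0/0.
Apply L'Hôpital: lim (-16 + 16*e^(-4*y))/(-18*y), still 0/0.
After 3 applications of L'Hôpital's rule the quotient is (-64*e^(-4*y))/(-18); substituting y = 0 gives 32/9.

32/9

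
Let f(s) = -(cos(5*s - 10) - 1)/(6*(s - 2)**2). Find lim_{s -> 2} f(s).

25/12

Direct substitution gives 0/0.
Apply L'Hôpital: lim (-5*sin(5*s - 10))/(24 - 12*s), still 0/0.
After 2 applications of L'Hôpital's rule the quotient is (-25*cos(5*s - 10))/(-12); substituting s = 2 gives 25/12.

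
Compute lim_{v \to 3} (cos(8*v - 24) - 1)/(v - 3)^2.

-32

Direct substitution gives 0/0.
Apply L'Hôpital: lim (-8*sin(8*v - 24))/(2*v - 6), still 0/0.
After 2 applications of L'Hôpital's rule the quotient is (-64*cos(8*v - 24))/(2); substituting v = 3 gives -32.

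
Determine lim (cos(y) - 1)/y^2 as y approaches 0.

-1/2

Direct substitution gives 0/0.
Apply L'Hôpital: lim (-sin(y))/(2*y), still 0/0.
After 2 applications of L'Hôpital's rule the quotient is (-cos(y))/(2); substituting y = 0 gives -1/2.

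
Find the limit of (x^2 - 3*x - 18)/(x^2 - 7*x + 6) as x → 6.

Since x = 6 makes numerator and denominator zero, (x - 6) divides both.
Cancelling it gives (x + 3)/(x - 1); now plug in x = 6 to get 9/5.

9/5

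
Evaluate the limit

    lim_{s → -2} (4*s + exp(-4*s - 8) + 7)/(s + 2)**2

Direct substitution gives 0/0.
Apply L'Hôpital: lim (4 - 4*e^(-4*s - 8))/(2*s + 4), still 0/0.
After 2 applications of L'Hôpital's rule the quotient is (16*e^(-4*s - 8))/(2); substituting s = -2 gives 8.

8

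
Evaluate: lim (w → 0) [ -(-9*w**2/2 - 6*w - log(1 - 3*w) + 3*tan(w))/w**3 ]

Substitution gives 0/0 (the numerator vanishes to order 3).
Expand each term to order w^3: the coefficient of w^3 in −ln(1 - 3w) is 9 and in 3·tan(w) is 1.
Lower-order terms cancel with the polynomial part, so the numerator is (10)·w^3 + o(w^3), and the limit is (10)/(-1) = -10.

-10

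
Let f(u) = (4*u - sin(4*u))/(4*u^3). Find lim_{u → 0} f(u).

8/3

Direct substitution gives 0/0.
Apply L'Hôpital: lim (4 - 4*cos(4*u))/(12*u^2), still 0/0.
Apply L'Hôpital: lim (16*sin(4*u))/(24*u), still 0/0.
After 3 applications of L'Hôpital's rule the quotient is (64*cos(4*u))/(24); substituting u = 0 gives 8/3.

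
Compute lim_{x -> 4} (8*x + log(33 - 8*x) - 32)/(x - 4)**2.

-32

Direct substitution gives 0/0.
Apply L'Hôpital: lim (8 - 8/(33 - 8*x))/(2*x - 8), still 0/0.
After 2 applications of L'Hôpital's rule the quotient is (-64/(33 - 8*x)^2)/(2); substituting x = 4 gives -32.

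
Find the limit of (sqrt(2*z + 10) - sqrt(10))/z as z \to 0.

A 0/0 form; rationalise with √(10 + 2z) + √10. This collapses the numerator to 2z, leaving 2/(√(10 + 2z) + √10) → 2/(2√10) = √(10)/10.

√(10)/10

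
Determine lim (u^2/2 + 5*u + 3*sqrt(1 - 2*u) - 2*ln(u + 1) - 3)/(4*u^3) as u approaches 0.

Substitution gives 0/0 (the numerator vanishes to order 3).
Expand each term to order u^3: the coefficient of u^3 in 3·√(1 - 2u) is -3/2 and in -2·ln(1 + u) is -2/3.
Lower-order terms cancel with the polynomial part, so the numerator is (-13/6)·u^3 + o(u^3), and the limit is (-13/6)/(4) = -13/24.

-13/24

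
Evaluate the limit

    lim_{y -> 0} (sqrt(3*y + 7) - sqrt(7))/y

A 0/0 form; rationalise with √(7 + 3y) + √7. This collapses the numerator to 3y, leaving 3/(√(7 + 3y) + √7) → 3/(2√7) = 3*√(7)/14.

3*√(7)/14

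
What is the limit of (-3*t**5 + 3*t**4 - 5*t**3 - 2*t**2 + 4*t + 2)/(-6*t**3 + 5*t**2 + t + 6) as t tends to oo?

∞

The numerator has higher degree (5 > 3); the quotient behaves like (-3/(-6))·t^2 for large |t|.
As t → +∞ this diverges to ∞.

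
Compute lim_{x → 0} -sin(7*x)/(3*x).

Substitution gives 0/0.
Write it as (7/(-3))·sin(7x)/(7x); since sin(u)/u → 1, the limit is -7/3.

-7/3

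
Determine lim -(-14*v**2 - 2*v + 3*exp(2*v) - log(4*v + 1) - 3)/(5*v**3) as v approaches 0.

Substitution gives 0/0; apply L'Hôpital's rule 3 times.
After differentiating numerator and denominator 3 times the quotient is (24*e^(2*v) - 128/(4*v + 1)^3)/(-30); at v = 0 this is 52/15.

52/15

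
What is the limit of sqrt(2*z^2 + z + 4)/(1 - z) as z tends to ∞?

For large |z|, √(2*z^2 + z + 4) ≈ √2·|z| and the denominator ≈ -z.
Since z → +∞, |z| = z, giving √2/(-1) = -√(2).

-√(2)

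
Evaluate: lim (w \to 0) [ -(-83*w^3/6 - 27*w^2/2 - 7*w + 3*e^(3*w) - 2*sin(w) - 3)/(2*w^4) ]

-81/16

Substitution gives 0/0 (the numerator vanishes to order 4).
Expand each term to order w^4: the coefficient of w^4 in 3·e^(3w) is 81/8 and in -2·sin(w) is 0.
Lower-order terms cancel with the polynomial part, so the numerator is (81/8)·w^4 + o(w^4), and the limit is (81/8)/(-2) = -81/16.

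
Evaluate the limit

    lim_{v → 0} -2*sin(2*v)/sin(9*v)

Substitution gives 0/0.
Divide numerator and denominator by v: sin(2v)/v → 2 and sin(9v)/v → 9, so the limit is -2·2/9 = -4/9.

-4/9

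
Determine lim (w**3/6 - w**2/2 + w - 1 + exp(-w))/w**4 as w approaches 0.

1/24

Direct substitution gives 0/0.
Apply L'Hôpital: lim (w^2/2 - w + 1 - e^(-w))/(4*w^3), still 0/0.
Apply L'Hôpital: lim (w - 1 + e^(-w))/(12*w^2), still 0/0.
Apply L'Hôpital: lim (1 - e^(-w))/(24*w), still 0/0.
After 4 applications of L'Hôpital's rule the quotient is (e^(-w))/(24); substituting w = 0 gives 1/24.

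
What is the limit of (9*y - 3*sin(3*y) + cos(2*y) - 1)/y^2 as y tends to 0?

Substitution gives 0/0; apply L'Hôpital's rule 2 times.
After differentiating numerator and denominator 2 times the quotient is (27*sin(3*y) - 4*cos(2*y))/(2); at y = 0 this is -2.

-2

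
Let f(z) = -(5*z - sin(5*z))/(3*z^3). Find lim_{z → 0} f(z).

-125/18

Direct substitution gives 0/0.
Apply L'Hôpital: lim (5 - 5*cos(5*z))/(-9*z^2), still 0/0.
Apply L'Hôpital: lim (25*sin(5*z))/(-18*z), still 0/0.
After 3 applications of L'Hôpital's rule the quotient is (125*cos(5*z))/(-18); substituting z = 0 gives -125/18.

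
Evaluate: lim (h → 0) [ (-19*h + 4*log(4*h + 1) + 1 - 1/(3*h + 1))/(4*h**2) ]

-41/4

Substitution gives 0/0 (the numerator vanishes to order 2).
Expand each term to order h^2: the coefficient of h^2 in 4·ln(1 + 4h) is -32 and in −1/(1 + 3h) is -9.
Lower-order terms cancel with the polynomial part, so the numerator is (-41)·h^2 + o(h^2), and the limit is (-41)/(4) = -41/4.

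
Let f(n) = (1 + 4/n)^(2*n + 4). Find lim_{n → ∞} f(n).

e^(8)

The base → 1 and the exponent → ∞: a 1^∞ form.
Take logarithms: (2n + 4)·ln(1 + 4/n). Since ln(1+u) ~ u for small u, this behaves like (2n)·(4/n) → 8.
So the limit is e^(8).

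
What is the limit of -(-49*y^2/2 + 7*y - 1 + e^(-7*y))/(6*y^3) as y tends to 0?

Direct substitution gives 0/0.
Apply L'Hôpital: lim (-49*y + 7 - 7*e^(-7*y))/(-18*y^2), still 0/0.
Apply L'Hôpital: lim (-49 + 49*e^(-7*y))/(-36*y), still 0/0.
After 3 applications of L'Hôpital's rule the quotient is (-343*e^(-7*y))/(-36); substituting y = 0 gives 343/36.

343/36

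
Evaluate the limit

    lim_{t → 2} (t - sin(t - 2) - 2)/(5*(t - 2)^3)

1/30

Direct substitution gives 0/0.
Apply L'Hôpital: lim (1 - cos(t - 2))/(15*(t - 2)^2), still 0/0.
Apply L'Hôpital: lim (sin(t - 2))/(30*t - 60), still 0/0.
After 3 applications of L'Hôpital's rule the quotient is (cos(t - 2))/(30); substituting t = 2 gives 1/30.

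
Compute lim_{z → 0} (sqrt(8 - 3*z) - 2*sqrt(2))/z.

-3*√(2)/8

A 0/0 form; rationalise with √(8 - 3z) + √8. This collapses the numerator to -3z, leaving -3/(√(8 - 3z) + √8) → -3/(2√8) = -3*√(2)/8.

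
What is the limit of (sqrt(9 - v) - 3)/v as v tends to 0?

-1/6

A 0/0 form; rationalise with √(9 - v) + √9. This collapses the numerator to -v, leaving -1/(√(9 - v) + √9) → -1/(2√9) = -1/6.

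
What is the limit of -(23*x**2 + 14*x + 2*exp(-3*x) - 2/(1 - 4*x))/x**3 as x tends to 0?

Substitution gives 0/0 (the numerator vanishes to order 3).
Expand each term to order x^3: the coefficient of x^3 in 2·e^(-3x) is -9 and in -2·1/(1 - 4x) is -128.
Lower-order terms cancel with the polynomial part, so the numerator is (-137)·x^3 + o(x^3), and the limit is (-137)/(-1) = 137.

137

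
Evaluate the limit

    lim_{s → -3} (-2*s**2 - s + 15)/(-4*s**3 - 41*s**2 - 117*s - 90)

11/21

At s = -3 both the top and bottom vanish — a removable singularity. Factoring out (s + 3) from each leaves (5 - 2*s)/(-4*s^2 - 29*s - 30), which at s = -3 equals 11/21.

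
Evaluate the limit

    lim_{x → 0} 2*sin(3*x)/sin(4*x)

Substitution gives 0/0.
Divide numerator and denominator by x: sin(3x)/x → 3 and sin(4x)/x → 4, so the limit is 2·3/4 = 3/2.

3/2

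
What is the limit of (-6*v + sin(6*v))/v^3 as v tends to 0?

Direct substitution gives 0/0.
Apply L'Hôpital: lim (6*cos(6*v) - 6)/(3*v^2), still 0/0.
Apply L'Hôpital: lim (-36*sin(6*v))/(6*v), still 0/0.
After 3 applications of L'Hôpital's rule the quotient is (-216*cos(6*v))/(6); substituting v = 0 gives -36.

-36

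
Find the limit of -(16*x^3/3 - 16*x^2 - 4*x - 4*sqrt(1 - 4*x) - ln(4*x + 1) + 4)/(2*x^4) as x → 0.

Substitution gives 0/0 (the numerator vanishes to order 4).
Expand each term to order x^4: the coefficient of x^4 in −ln(1 + 4x) is 64 and in -4·√(1 - 4x) is 40.
Lower-order terms cancel with the polynomial part, so the numerator is (104)·x^4 + o(x^4), and the limit is (104)/(-2) = -52.

-52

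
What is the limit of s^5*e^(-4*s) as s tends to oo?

0

Write as s^5/e^{4s}, an ∞/∞ form.
Exponential growth dominates any polynomial, so repeated L'Hôpital (or the standard result) gives 0.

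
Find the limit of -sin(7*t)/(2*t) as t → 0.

-7/2

Substitution gives 0/0.
Write it as (7/(-2))·sin(7t)/(7t); since sin(u)/u → 1, the limit is -7/2.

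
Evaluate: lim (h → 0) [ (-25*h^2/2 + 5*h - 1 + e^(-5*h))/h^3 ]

Direct substitution gives 0/0.
Apply L'Hôpital: lim (-25*h + 5 - 5*e^(-5*h))/(3*h^2), still 0/0.
Apply L'Hôpital: lim (-25 + 25*e^(-5*h))/(6*h), still 0/0.
After 3 applications of L'Hôpital's rule the quotient is (-125*e^(-5*h))/(6); substituting h = 0 gives -125/6.

-125/6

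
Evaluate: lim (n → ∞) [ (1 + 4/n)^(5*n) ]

Let L be the limit and take ln: ln L = lim (5n)·ln(1 + 4/n) = lim (5n)·(4/n + O(1/n²)) = 20.
Hence L = e^(20).

e^(20)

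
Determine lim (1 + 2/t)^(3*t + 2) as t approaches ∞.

The base → 1 and the exponent → ∞: a 1^∞ form.
Take logarithms: (3t + 2)·ln(1 + 2/t). Since ln(1+u) ~ u for small u, this behaves like (3t)·(2/t) → 6.
So the limit is e^(6).

e^(6)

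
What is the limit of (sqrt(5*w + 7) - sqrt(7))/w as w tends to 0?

5*√(7)/14

Substitution gives 0/0. Multiply numerator and denominator by the conjugate √(7 + 5w) + √7.
The numerator becomes (7 + 5w) − 7 = 5w, so the expression simplifies to 5/(√(7 + 5w) + √7).
Letting w → 0 gives 5/(2√7) = 5*√(7)/14.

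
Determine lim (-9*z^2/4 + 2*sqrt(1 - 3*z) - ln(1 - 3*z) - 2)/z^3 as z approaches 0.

Substitution gives 0/0; apply L'Hôpital's rule 3 times.
After differentiating numerator and denominator 3 times the quotient is (54/(1 - 3*z)^3 + 81*(3*z - 1)^3/(4*(1 - 3*z)^(11/2)))/(6); at z = 0 this is 45/8.

45/8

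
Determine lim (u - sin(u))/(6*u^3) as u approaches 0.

1/36

Direct substitution gives 0/0.
Apply L'Hôpital: lim (1 - cos(u))/(18*u^2), still 0/0.
Apply L'Hôpital: lim (sin(u))/(36*u), still 0/0.
After 3 applications of L'Hôpital's rule the quotient is (cos(u))/(36); substituting u = 0 gives 1/36.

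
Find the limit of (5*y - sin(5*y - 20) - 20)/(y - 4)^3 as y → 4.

125/6

Direct substitution gives 0/0.
Apply L'Hôpital: lim (5 - 5*cos(5*y - 20))/(3*(y - 4)^2), still 0/0.
Apply L'Hôpital: lim (25*sin(5*y - 20))/(6*y - 24), still 0/0.
After 3 applications of L'Hôpital's rule the quotient is (125*cos(5*y - 20))/(6); substituting y = 4 gives 125/6.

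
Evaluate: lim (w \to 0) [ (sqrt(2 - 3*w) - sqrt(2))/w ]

Substitution gives 0/0. Multiply numerator and denominator by the conjugate √(2 - 3w) + √2.
The numerator becomes (2 - 3w) − 2 = -3w, so the expression simplifies to -3/(√(2 - 3w) + √2).
Letting w → 0 gives -3/(2√2) = -3*√(2)/4.

-3*√(2)/4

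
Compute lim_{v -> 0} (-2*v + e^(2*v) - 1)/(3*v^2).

2/3

Direct substitution gives 0/0.
Apply L'Hôpital: lim (2*e^(2*v) - 2)/(6*v), still 0/0.
After 2 applications of L'Hôpital's rule the quotient is (4*e^(2*v))/(6); substituting v = 0 gives 2/3.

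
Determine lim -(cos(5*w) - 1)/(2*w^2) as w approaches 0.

Direct substitution gives 0/0.
Apply L'Hôpital: lim (-5*sin(5*w))/(-4*w), still 0/0.
After 2 applications of L'Hôpital's rule the quotient is (-25*cos(5*w))/(-4); substituting w = 0 gives 25/4.

25/4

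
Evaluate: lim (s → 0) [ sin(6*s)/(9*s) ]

2/3

Substitution gives 0/0.
Write it as (6/9)·sin(6s)/(6s); since sin(u)/u → 1, the limit is 2/3.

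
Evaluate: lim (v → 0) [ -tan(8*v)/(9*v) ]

Substitution gives 0/0.
Since tan(u)/u → 1 as u → 0, tan(8v)/(8v) → 1 and the limit is 8/(-9) = -8/9.

-8/9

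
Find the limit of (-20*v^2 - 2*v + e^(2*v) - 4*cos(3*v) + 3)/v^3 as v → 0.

Substitution gives 0/0; apply L'Hôpital's rule 3 times.
After differentiating numerator and denominator 3 times the quotient is (8*e^(2*v) - 108*sin(3*v))/(6); at v = 0 this is 4/3.

4/3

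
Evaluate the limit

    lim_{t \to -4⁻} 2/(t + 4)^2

As t → -4⁻, (t + 4) → 0⁻, so (t + 4)^2 → 0⁺ and 2/(t + 4)^2 → ∞.

∞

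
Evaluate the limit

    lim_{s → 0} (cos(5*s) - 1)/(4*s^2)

Direct substitution gives 0/0.
Apply L'Hôpital: lim (-5*sin(5*s))/(8*s), still 0/0.
After 2 applications of L'Hôpital's rule the quotient is (-25*cos(5*s))/(8); substituting s = 0 gives -25/8.

-25/8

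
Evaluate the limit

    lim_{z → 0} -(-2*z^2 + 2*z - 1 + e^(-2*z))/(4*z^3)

Direct substitution gives 0/0.
Apply L'Hôpital: lim (-4*z + 2 - 2*e^(-2*z))/(-12*z^2), still 0/0.
Apply L'Hôpital: lim (-4 + 4*e^(-2*z))/(-24*z), still 0/0.
After 3 applications of L'Hôpital's rule the quotient is (-8*e^(-2*z))/(-24); substituting z = 0 gives 1/3.

1/3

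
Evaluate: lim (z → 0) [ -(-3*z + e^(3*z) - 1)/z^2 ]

Direct substitution gives 0/0.
Apply L'Hôpital: lim (3*e^(3*z) - 3)/(-2*z), still 0/0.
After 2 applications of L'Hôpital's rule the quotient is (9*e^(3*z))/(-2); substituting z = 0 gives -9/2.

-9/2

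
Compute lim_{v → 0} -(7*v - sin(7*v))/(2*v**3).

-343/12

Direct substitution gives 0/0.
Apply L'Hôpital: lim (7 - 7*cos(7*v))/(-6*v^2), still 0/0.
Apply L'Hôpital: lim (49*sin(7*v))/(-12*v), still 0/0.
After 3 applications of L'Hôpital's rule the quotient is (343*cos(7*v))/(-12); substituting v = 0 gives -343/12.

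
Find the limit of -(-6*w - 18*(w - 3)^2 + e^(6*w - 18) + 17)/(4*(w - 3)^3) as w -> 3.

Direct substitution gives 0/0.
Apply L'Hôpital: lim (-36*w + 6*e^(6*w - 18) + 102)/(-12*(w - 3)^2), still 0/0.
Apply L'Hôpital: lim (36*e^(6*w - 18) - 36)/(72 - 24*w), still 0/0.
After 3 applications of L'Hôpital's rule the quotient is (216*e^(6*w - 18))/(-24); substituting w = 3 gives -9.

-9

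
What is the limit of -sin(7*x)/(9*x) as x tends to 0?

-7/9

Substitution gives 0/0.
Write it as (7/(-9))·sin(7x)/(7x); since sin(u)/u → 1, the limit is -7/9.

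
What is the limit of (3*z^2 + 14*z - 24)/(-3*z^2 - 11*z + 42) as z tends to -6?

Direct substitution gives 0/0, so factor. Both numerator and denominator have (z + 6) as a factor.
After cancelling, the expression reduces to (3*z - 4)/(7 - 3*z).
Substituting z = -6 gives -22/25.

-22/25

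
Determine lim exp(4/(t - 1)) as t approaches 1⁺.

As t → 1⁺, 4/(t - 1) → +∞, so e^(4/(t - 1)) → ∞.

∞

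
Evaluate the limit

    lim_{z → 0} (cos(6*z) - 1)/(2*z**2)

-9

Direct substitution gives 0/0.
Apply L'Hôpital: lim (-6*sin(6*z))/(4*z), still 0/0.
After 2 applications of L'Hôpital's rule the quotient is (-36*cos(6*z))/(4); substituting z = 0 gives -9.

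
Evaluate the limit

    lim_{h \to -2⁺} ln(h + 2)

As h → -2⁺, h + 2 → 0⁺ and ln(h + 2) → −∞.
Multiplying by 1 gives -∞.

-∞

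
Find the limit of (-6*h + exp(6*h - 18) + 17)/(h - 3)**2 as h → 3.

Direct substitution gives 0/0.
Apply L'Hôpital: lim (6*e^(6*h - 18) - 6)/(2*h - 6), still 0/0.
After 2 applications of L'Hôpital's rule the quotient is (36*e^(6*h - 18))/(2); substituting h = 3 gives 18.

18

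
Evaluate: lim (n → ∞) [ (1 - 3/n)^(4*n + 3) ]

The base → 1 and the exponent → ∞: a 1^∞ form.
Take logarithms: (4n + 3)·ln(1 - 3/n). Since ln(1+u) ~ u for small u, this behaves like (4n)·(-3/n) → -12.
So the limit is e^(-12).

e^(-12)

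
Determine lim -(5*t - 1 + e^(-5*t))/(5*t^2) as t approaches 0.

Direct substitution gives 0/0.
Apply L'Hôpital: lim (5 - 5*e^(-5*t))/(-10*t), still 0/0.
After 2 applications of L'Hôpital's rule the quotient is (25*e^(-5*t))/(-10); substituting t = 0 gives -5/2.

-5/2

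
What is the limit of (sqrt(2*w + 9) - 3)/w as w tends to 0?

Substitution gives 0/0. Multiply numerator and denominator by the conjugate √(9 + 2w) + √9.
The numerator becomes (9 + 2w) − 9 = 2w, so the expression simplifies to 2/(√(9 + 2w) + √9).
Letting w → 0 gives 2/(2√9) = 1/3.

1/3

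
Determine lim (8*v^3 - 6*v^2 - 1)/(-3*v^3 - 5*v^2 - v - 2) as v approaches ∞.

-8/3

Numerator and denominator both have degree 3.
Dividing every term by v^3, all lower-order terms vanish and the limit is the ratio of leading coefficients, 8/(-3) = -8/3.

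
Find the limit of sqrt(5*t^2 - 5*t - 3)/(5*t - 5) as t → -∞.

For large |t|, √(5*t^2 - 5*t - 3) ≈ √5·|t| and the denominator ≈ 5t.
Since t → −∞, |t| = −t, giving −√5/(5) = -√(5)/5.

-√(5)/5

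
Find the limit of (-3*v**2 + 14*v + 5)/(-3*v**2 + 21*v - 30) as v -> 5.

16/9

Since v = 5 makes numerator and denominator zero, (v - 5) divides both.
Cancelling it gives (-3*v - 1)/(6 - 3*v); now plug in v = 5 to get 16/9.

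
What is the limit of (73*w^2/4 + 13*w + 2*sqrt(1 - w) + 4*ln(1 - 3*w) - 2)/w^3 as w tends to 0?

-289/8

Substitution gives 0/0 (the numerator vanishes to order 3).
Expand each term to order w^3: the coefficient of w^3 in 2·√(1 - w) is -1/8 and in 4·ln(1 - 3w) is -36.
Lower-order terms cancel with the polynomial part, so the numerator is (-289/8)·w^3 + o(w^3), and the limit is (-289/8)/(1) = -289/8.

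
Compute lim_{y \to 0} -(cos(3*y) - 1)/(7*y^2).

Direct substitution gives 0/0.
Apply L'Hôpital: lim (-3*sin(3*y))/(-14*y), still 0/0.
After 2 applications of L'Hôpital's rule the quotient is (-9*cos(3*y))/(-14); substituting y = 0 gives 9/14.

9/14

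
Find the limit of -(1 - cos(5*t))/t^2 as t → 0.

-25/2

Substitution gives 0/0.
Use (1 − cos u)/u² → 1/2 with u = 5t: the limit is 5²/(2·(-1)) = -25/2.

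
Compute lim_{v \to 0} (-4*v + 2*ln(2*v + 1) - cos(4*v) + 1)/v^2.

Substitution gives 0/0; apply L'Hôpital's rule 2 times.
After differentiating numerator and denominator 2 times the quotient is (16*cos(4*v) - 8/(2*v + 1)^2)/(2); at v = 0 this is 4.

4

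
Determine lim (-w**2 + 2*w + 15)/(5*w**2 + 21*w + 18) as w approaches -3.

-8/9

Since w = -3 makes numerator and denominator zero, (w + 3) divides both.
Cancelling it gives (5 - w)/(5*w + 6); now plug in w = -3 to get -8/9.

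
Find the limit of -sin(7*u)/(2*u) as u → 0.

-7/2

Substitution gives 0/0.
Write it as (7/(-2))·sin(7u)/(7u); since sin(θ)/θ → 1, the limit is -7/2.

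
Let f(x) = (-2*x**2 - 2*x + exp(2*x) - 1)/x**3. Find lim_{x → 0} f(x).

4/3

Direct substitution gives 0/0.
Apply L'Hôpital: lim (-4*x + 2*e^(2*x) - 2)/(3*x^2), still 0/0.
Apply L'Hôpital: lim (4*e^(2*x) - 4)/(6*x), still 0/0.
After 3 applications of L'Hôpital's rule the quotient is (8*e^(2*x))/(6); substituting x = 0 gives 4/3.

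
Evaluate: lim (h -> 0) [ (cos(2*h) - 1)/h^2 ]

Direct substitution gives 0/0.
Apply L'Hôpital: lim (-2*sin(2*h))/(2*h), still 0/0.
After 2 applications of L'Hôpital's rule the quotient is (-4*cos(2*h))/(2); substituting h = 0 gives -2.

-2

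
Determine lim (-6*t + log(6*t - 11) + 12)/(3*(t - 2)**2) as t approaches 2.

Direct substitution gives 0/0.
Apply L'Hôpital: lim (-6 + 6/(6*t - 11))/(6*t - 12), still 0/0.
After 2 applications of L'Hôpital's rule the quotient is (-36/(6*t - 11)^2)/(6); substituting t = 2 gives -6.

-6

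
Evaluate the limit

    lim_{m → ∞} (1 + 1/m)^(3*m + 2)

e^(3)

Let L be the limit and take ln: ln L = lim (3m + 2)·ln(1 + 1/m) = lim (3m + 2)·(1/m + O(1/m²)) = 3.
Hence L = e^(3).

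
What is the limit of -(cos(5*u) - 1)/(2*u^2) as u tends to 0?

Direct substitution gives 0/0.
Apply L'Hôpital: lim (-5*sin(5*u))/(-4*u), still 0/0.
After 2 applications of L'Hôpital's rule the quotient is (-25*cos(5*u))/(-4); substituting u = 0 gives 25/4.

25/4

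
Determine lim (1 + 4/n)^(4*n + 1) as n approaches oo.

Let L be the limit and take ln: ln L = lim (4n + 1)·ln(1 + 4/n) = lim (4n + 1)·(4/n + O(1/n²)) = 16.
Hence L = e^(16).

e^(16)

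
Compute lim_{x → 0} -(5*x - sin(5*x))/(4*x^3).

-125/24

Direct substitution gives 0/0.
Apply L'Hôpital: lim (5 - 5*cos(5*x))/(-12*x^2), still 0/0.
Apply L'Hôpital: lim (25*sin(5*x))/(-24*x), still 0/0.
After 3 applications of L'Hôpital's rule the quotient is (125*cos(5*x))/(-24); substituting x = 0 gives -125/24.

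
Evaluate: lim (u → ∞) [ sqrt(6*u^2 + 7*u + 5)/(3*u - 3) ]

For large |u|, √(6*u^2 + 7*u + 5) ≈ √6·|u| and the denominator ≈ 3u.
Since u → +∞, |u| = u, giving √6/(3) = √(6)/3.

√(6)/3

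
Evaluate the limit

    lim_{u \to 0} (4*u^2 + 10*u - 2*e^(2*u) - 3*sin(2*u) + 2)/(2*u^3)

2/3

Substitution gives 0/0; apply L'Hôpital's rule 3 times.
After differentiating numerator and denominator 3 times the quotient is (-16*e^(2*u) + 24*cos(2*u))/(12); at u = 0 this is 2/3.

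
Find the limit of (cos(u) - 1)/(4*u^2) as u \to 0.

-1/8

Direct substitution gives 0/0.
Apply L'Hôpital: lim (-sin(u))/(8*u), still 0/0.
After 2 applications of L'Hôpital's rule the quotient is (-cos(u))/(8); substituting u = 0 gives -1/8.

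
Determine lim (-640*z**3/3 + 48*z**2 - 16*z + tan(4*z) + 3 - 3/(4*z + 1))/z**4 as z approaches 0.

Substitution gives 0/0 (the numerator vanishes to order 4).
Expand each term to order z^4: the coefficient of z^4 in tan(4z) is 0 and in -3·1/(1 + 4z) is -768.
Lower-order terms cancel with the polynomial part, so the numerator is (-768)·z^4 + o(z^4), and the limit is (-768)/(1) = -768.

-768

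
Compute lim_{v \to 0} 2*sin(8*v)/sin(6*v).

Substitution gives 0/0.
Divide numerator and denominator by v: sin(8v)/v → 8 and sin(6v)/v → 6, so the limit is 2·8/6 = 8/3.

8/3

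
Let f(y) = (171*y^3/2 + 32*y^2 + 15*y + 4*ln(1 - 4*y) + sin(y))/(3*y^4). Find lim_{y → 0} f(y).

Substitution gives 0/0; apply L'Hôpital's rule 4 times.
After differentiating numerator and denominator 4 times the quotient is (sin(y) - 6144/(4*y - 1)^4)/(72); at y = 0 this is -256/3.

-256/3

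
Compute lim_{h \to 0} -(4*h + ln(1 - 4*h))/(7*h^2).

Direct substitution gives 0/0.
Apply L'Hôpital: lim (4 - 4/(1 - 4*h))/(-14*h), still 0/0.
After 2 applications of L'Hôpital's rule the quotient is (-16/(1 - 4*h)^2)/(-14); substituting h = 0 gives 8/7.

8/7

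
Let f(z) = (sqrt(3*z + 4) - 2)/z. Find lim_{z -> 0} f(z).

3/4

A 0/0 form; rationalise with √(4 + 3z) + √4. This collapses the numerator to 3z, leaving 3/(√(4 + 3z) + √4) → 3/(2√4) = 3/4.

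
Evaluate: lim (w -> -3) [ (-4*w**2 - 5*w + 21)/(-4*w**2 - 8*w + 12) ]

At w = -3 both the top and bottom vanish — a removable singularity. Factoring out (w + 3) from each leaves (7 - 4*w)/(4 - 4*w), which at w = -3 equals 19/16.

19/16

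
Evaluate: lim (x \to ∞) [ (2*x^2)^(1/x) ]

1

Base → ∞ and exponent → 0: an ∞^0 form.
Take logs: (1/x)·ln(2·x^2) = (ln 2 + 2·ln x)/x → 0.
So the limit is e^0 = 1.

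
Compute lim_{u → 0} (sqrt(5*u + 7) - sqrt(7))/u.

5*√(7)/14

A 0/0 form; rationalise with √(7 + 5u) + √7. This collapses the numerator to 5u, leaving 5/(√(7 + 5u) + √7) → 5/(2√7) = 5*√(7)/14.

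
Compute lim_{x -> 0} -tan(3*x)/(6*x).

Substitution gives 0/0.
Since tan(u)/u → 1 as u → 0, tan(3x)/(3x) → 1 and the limit is 3/(-6) = -1/2.

-1/2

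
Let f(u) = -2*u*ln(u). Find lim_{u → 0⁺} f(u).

This is a 0·(−∞) form. Rewrite as -2·ln(u) / u^(−1) and apply L'Hôpital:
the derivative quotient is -2·(1/u) / (−1·u^(−2)) = (2/1)·u^1 → 0.

0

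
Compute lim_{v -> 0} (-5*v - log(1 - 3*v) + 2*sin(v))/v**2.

9/2

Substitution gives 0/0; apply L'Hôpital's rule 2 times.
After differentiating numerator and denominator 2 times the quotient is (-2*sin(v) + 9/(3*v - 1)^2)/(2); at v = 0 this is 9/2.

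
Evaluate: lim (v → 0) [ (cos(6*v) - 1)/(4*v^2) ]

-9/2

Direct substitution gives 0/0.
Apply L'Hôpital: lim (-6*sin(6*v))/(8*v), still 0/0.
After 2 applications of L'Hôpital's rule the quotient is (-36*cos(6*v))/(8); substituting v = 0 gives -9/2.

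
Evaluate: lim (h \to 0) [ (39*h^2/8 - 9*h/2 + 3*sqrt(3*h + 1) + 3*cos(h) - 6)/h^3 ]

81/16

Substitution gives 0/0; apply L'Hôpital's rule 3 times.
After differentiating numerator and denominator 3 times the quotient is (3*sin(h) + 243/(8*(3*h + 1)^(5/2)))/(6); at h = 0 this is 81/16.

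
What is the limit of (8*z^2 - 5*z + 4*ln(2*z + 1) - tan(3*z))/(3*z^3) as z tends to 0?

5/9

Substitution gives 0/0; apply L'Hôpital's rule 3 times.
After differentiating numerator and denominator 3 times the quotient is (2*(108*(2*z + 1)^3*(cos(6*z) - 2)/(cos(6*z) + 1)^2 + 32)/(2*z + 1)^3)/(18); at z = 0 this is 5/9.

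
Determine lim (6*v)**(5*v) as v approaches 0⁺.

Base → 0⁺ and exponent → 0⁺: a 0^0 form.
Take logs: 5v·ln(6v). This is 0·(−∞); rewriting as ln(6v)/(1/(5v)) and applying L'Hôpital gives 0.
Hence the limit is e^0 = 1.

1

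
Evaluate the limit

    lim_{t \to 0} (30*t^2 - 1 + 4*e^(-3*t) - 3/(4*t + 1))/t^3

Substitution gives 0/0 (the numerator vanishes to order 3).
Expand each term to order t^3: the coefficient of t^3 in -3·1/(1 + 4t) is 192 and in 4·e^(-3t) is -18.
Lower-order terms cancel with the polynomial part, so the numerator is (174)·t^3 + o(t^3), and the limit is (174)/(1) = 174.

174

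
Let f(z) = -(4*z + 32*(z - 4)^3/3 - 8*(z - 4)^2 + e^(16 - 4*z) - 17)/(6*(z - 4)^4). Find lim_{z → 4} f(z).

Direct substitution gives 0/0.
Apply L'Hôpital: lim (-16*z + 32*(z - 4)^2 - 4*e^(16 - 4*z) + 68)/(-24*(z - 4)^3), still 0/0.
Apply L'Hôpital: lim (64*z + 16*e^(16 - 4*z) - 272)/(-72*(z - 4)^2), still 0/0.
Apply L'Hôpital: lim (64 - 64*e^(16 - 4*z))/(576 - 144*z), still 0/0.
After 4 applications of L'Hôpital's rule the quotient is (256*e^(16 - 4*z))/(-144); substituting z = 4 gives -16/9.

-16/9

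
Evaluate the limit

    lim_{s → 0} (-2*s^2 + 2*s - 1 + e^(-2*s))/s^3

Direct substitution gives 0/0.
Apply L'Hôpital: lim (-4*s + 2 - 2*e^(-2*s))/(3*s^2), still 0/0.
Apply L'Hôpital: lim (-4 + 4*e^(-2*s))/(6*s), still 0/0.
After 3 applications of L'Hôpital's rule the quotient is (-8*e^(-2*s))/(6); substituting s = 0 gives -4/3.

-4/3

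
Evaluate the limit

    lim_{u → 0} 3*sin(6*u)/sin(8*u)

Substitution gives 0/0.
Divide numerator and denominator by u: sin(6u)/u → 6 and sin(8u)/u → 8, so the limit is 3·6/8 = 9/4.

9/4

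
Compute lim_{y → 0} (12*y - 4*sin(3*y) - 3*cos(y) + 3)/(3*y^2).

1/2

Substitution gives 0/0 (the numerator vanishes to order 2).
Expand each term to order y^2: the coefficient of y^2 in -3·cos(y) is 3/2 and in -4·sin(3y) is 0.
Lower-order terms cancel with the polynomial part, so the numerator is (3/2)·y^2 + o(y^2), and the limit is (3/2)/(3) = 1/2.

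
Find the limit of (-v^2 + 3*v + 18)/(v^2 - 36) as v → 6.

-3/4

Since v = 6 makes numerator and denominator zero, (v - 6) divides both.
Cancelling it gives (-v - 3)/(v + 6); now plug in v = 6 to get -3/4.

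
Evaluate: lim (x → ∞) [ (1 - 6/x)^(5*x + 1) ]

e^(-30)

Write it as [(1 - 6/x)^x]^(5) · (1 - 6/x)^(1). The bracketed term tends to e^(-6) and the second factor to 1, so the limit is e^(-30).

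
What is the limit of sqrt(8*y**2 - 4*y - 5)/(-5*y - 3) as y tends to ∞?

-2*√(2)/5

For large |y|, √(8*y^2 - 4*y - 5) ≈ √8·|y| and the denominator ≈ -5y.
Since y → +∞, |y| = y, giving √8/(-5) = -2*√(2)/5.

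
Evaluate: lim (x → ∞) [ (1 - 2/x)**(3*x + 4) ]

Write it as [(1 - 2/x)^x]^(3) · (1 - 2/x)^(4). The bracketed term tends to e^(-2) and the second factor to 1, so the limit is e^(-6).

e^(-6)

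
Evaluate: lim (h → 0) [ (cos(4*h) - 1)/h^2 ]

-8

Direct substitution gives 0/0.
Apply L'Hôpital: lim (-4*sin(4*h))/(2*h), still 0/0.
After 2 applications of L'Hôpital's rule the quotient is (-16*cos(4*h))/(2); substituting h = 0 gives -8.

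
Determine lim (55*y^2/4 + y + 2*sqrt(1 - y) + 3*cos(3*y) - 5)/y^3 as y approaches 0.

-1/8

Substitution gives 0/0; apply L'Hôpital's rule 3 times.
After differentiating numerator and denominator 3 times the quotient is (81*sin(3*y) - 3/(4*(1 - y)^(5/2)))/(6); at y = 0 this is -1/8.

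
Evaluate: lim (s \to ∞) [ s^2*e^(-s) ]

Write as s^2/e^{1s}, an ∞/∞ form.
Exponential growth dominates any polynomial, so repeated L'Hôpital (or the standard result) gives 0.

0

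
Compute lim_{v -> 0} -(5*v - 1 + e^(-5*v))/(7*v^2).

Direct substitution gives 0/0.
Apply L'Hôpital: lim (5 - 5*e^(-5*v))/(-14*v), still 0/0.
After 2 applications of L'Hôpital's rule the quotient is (25*e^(-5*v))/(-14); substituting v = 0 gives -25/14.

-25/14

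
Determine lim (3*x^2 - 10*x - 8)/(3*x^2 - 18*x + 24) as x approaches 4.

7/3

At x = 4 both the top and bottom vanish — a removable singularity. Factoring out (x - 4) from each leaves (3*x + 2)/(3*x - 6), which at x = 4 equals 7/3.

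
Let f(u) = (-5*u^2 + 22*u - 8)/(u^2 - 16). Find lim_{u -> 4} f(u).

Since u = 4 makes numerator and denominator zero, (u - 4) divides both.
Cancelling it gives (2 - 5*u)/(u + 4); now plug in u = 4 to get -9/4.

-9/4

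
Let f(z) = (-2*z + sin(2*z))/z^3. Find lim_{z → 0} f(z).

Direct substitution gives 0/0.
Apply L'Hôpital: lim (2*cos(2*z) - 2)/(3*z^2), still 0/0.
Apply L'Hôpital: lim (-4*sin(2*z))/(6*z), still 0/0.
After 3 applications of L'Hôpital's rule the quotient is (-8*cos(2*z))/(6); substituting z = 0 gives -4/3.

-4/3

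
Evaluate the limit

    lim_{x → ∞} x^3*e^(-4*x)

Write as x^3/e^{4x}, an ∞/∞ form.
Exponential growth dominates any polynomial, so repeated L'Hôpital (or the standard result) gives 0.

0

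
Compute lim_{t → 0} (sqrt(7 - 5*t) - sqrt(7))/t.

Substitution gives 0/0. Multiply numerator and denominator by the conjugate √(7 - 5t) + √7.
The numerator becomes (7 - 5t) − 7 = -5t, so the expression simplifies to -5/(√(7 - 5t) + √7).
Letting t → 0 gives -5/(2√7) = -5*√(7)/14.

-5*√(7)/14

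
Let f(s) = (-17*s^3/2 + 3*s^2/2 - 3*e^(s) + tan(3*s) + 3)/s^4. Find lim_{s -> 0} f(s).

-1/8

Substitution gives 0/0; apply L'Hôpital's rule 4 times.
After differentiating numerator and denominator 4 times the quotient is (-3*e^(s) + 1944*tan(3*s)^5 + 3240*tan(3*s)^3 + 1296*tan(3*s))/(24); at s = 0 this is -1/8.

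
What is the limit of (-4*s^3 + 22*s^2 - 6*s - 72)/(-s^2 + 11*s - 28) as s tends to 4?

Since s = 4 makes numerator and denominator zero, (s - 4) divides both.
Cancelling it gives (-4*s^2 + 6*s + 18)/(7 - s); now plug in s = 4 to get -22/3.

-22/3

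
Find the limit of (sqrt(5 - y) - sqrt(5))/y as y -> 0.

-√(5)/10

Substitution gives 0/0. Multiply numerator and denominator by the conjugate √(5 - y) + √5.
The numerator becomes (5 - y) − 5 = -y, so the expression simplifies to -1/(√(5 - y) + √5).
Letting y → 0 gives -1/(2√5) = -√(5)/10.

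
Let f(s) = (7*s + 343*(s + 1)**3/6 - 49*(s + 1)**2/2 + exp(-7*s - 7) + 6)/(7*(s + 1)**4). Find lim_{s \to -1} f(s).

Direct substitution gives 0/0.
Apply L'Hôpital: lim (-49*s + 343*(s + 1)^2/2 - 7*e^(-7*s - 7) - 42)/(28*(s + 1)^3), still 0/0.
Apply L'Hôpital: lim (343*s + 49*e^(-7*s - 7) + 294)/(84*(s + 1)^2), still 0/0.
Apply L'Hôpital: lim (343 - 343*e^(-7*s - 7))/(168*s + 168), still 0/0.
After 4 applications of L'Hôpital's rule the quotient is (2401*e^(-7*s - 7))/(168); substituting s = -1 gives 343/24.

343/24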